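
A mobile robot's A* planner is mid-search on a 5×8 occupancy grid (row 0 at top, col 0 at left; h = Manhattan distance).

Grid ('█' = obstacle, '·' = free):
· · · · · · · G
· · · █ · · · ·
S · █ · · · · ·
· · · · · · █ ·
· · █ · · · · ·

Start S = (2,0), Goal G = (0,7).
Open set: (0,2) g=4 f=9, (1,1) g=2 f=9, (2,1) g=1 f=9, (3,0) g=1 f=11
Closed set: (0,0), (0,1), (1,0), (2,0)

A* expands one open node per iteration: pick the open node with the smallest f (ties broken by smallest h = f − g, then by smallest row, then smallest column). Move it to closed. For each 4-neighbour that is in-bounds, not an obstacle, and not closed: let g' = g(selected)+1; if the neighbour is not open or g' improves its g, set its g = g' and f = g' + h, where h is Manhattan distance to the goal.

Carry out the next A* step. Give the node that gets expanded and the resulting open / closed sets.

step 1: expand (0,2) (f=9, h=5) → closed; open now [(0,3) g=5 f=9, (1,1) g=2 f=9, (1,2) g=5 f=11, (2,1) g=1 f=9, (3,0) g=1 f=11]

expanded=(0,2); open=[(0,3) g=5 f=9, (1,1) g=2 f=9, (1,2) g=5 f=11, (2,1) g=1 f=9, (3,0) g=1 f=11]; closed=[(0,0), (0,1), (0,2), (1,0), (2,0)]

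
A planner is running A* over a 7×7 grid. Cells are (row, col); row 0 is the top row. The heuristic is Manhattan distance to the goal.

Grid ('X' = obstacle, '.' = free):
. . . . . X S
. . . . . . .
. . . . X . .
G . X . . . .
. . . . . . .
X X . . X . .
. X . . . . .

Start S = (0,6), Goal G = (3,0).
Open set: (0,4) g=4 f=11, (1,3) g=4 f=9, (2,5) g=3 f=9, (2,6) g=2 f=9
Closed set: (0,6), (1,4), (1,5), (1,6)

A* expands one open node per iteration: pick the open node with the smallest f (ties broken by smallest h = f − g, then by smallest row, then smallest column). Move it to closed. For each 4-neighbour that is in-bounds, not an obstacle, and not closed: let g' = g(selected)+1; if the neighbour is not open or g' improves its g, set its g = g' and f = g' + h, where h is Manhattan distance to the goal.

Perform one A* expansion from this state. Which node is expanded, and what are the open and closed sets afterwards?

expanded=(1,3); open=[(0,3) g=5 f=11, (0,4) g=4 f=11, (1,2) g=5 f=9, (2,3) g=5 f=9, (2,5) g=3 f=9, (2,6) g=2 f=9]; closed=[(0,6), (1,3), (1,4), (1,5), (1,6)]

step 1: expand (1,3) (f=9, h=5) → closed; open now [(0,3) g=5 f=11, (0,4) g=4 f=11, (1,2) g=5 f=9, (2,3) g=5 f=9, (2,5) g=3 f=9, (2,6) g=2 f=9]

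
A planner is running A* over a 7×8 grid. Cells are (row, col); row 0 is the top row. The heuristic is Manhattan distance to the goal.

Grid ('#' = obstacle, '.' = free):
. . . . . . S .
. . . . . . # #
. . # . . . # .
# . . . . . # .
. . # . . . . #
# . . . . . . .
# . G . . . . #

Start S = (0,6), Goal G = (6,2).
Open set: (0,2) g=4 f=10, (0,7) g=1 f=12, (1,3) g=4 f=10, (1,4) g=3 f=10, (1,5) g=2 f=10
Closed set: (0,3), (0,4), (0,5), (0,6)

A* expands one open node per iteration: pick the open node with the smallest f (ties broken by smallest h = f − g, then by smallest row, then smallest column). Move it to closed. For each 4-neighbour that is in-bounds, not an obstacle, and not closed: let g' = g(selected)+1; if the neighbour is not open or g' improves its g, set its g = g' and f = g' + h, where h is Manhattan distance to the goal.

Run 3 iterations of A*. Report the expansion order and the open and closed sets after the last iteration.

step 1: expand (0,2) (f=10, h=6) → closed; open now [(0,1) g=5 f=12, (0,7) g=1 f=12, (1,2) g=5 f=10, (1,3) g=4 f=10, (1,4) g=3 f=10, (1,5) g=2 f=10]
step 2: expand (1,2) (f=10, h=5) → closed; open now [(0,1) g=5 f=12, (0,7) g=1 f=12, (1,1) g=6 f=12, (1,3) g=4 f=10, (1,4) g=3 f=10, (1,5) g=2 f=10]
step 3: expand (1,3) (f=10, h=6) → closed; open now [(0,1) g=5 f=12, (0,7) g=1 f=12, (1,1) g=6 f=12, (1,4) g=3 f=10, (1,5) g=2 f=10, (2,3) g=5 f=10]

order=[(0,2) → (1,2) → (1,3)]; open=[(0,1) g=5 f=12, (0,7) g=1 f=12, (1,1) g=6 f=12, (1,4) g=3 f=10, (1,5) g=2 f=10, (2,3) g=5 f=10]; closed=[(0,2), (0,3), (0,4), (0,5), (0,6), (1,2), (1,3)]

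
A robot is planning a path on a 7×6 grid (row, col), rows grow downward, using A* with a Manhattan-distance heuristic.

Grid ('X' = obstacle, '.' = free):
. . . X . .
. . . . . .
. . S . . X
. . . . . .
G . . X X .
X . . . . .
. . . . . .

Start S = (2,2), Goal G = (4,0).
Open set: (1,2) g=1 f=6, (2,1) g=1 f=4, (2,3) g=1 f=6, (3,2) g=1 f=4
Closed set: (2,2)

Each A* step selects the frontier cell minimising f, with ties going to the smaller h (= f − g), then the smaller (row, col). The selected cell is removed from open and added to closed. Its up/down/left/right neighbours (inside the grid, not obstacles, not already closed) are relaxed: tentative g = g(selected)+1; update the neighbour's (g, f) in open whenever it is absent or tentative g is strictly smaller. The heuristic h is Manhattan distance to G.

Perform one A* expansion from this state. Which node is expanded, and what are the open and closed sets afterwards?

step 1: expand (2,1) (f=4, h=3) → closed; open now [(1,1) g=2 f=6, (1,2) g=1 f=6, (2,0) g=2 f=4, (2,3) g=1 f=6, (3,1) g=2 f=4, (3,2) g=1 f=4]

expanded=(2,1); open=[(1,1) g=2 f=6, (1,2) g=1 f=6, (2,0) g=2 f=4, (2,3) g=1 f=6, (3,1) g=2 f=4, (3,2) g=1 f=4]; closed=[(2,1), (2,2)]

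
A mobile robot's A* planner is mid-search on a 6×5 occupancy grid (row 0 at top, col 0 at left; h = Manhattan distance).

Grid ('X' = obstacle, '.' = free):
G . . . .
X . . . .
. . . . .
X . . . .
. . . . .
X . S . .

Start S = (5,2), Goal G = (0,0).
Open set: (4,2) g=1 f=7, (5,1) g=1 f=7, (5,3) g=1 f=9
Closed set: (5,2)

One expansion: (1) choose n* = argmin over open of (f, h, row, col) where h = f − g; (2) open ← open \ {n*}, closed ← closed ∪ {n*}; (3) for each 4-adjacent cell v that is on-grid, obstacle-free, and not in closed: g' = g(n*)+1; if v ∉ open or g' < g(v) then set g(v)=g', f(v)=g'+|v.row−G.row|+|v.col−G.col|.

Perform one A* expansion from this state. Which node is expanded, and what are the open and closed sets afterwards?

step 1: expand (4,2) (f=7, h=6) → closed; open now [(3,2) g=2 f=7, (4,1) g=2 f=7, (4,3) g=2 f=9, (5,1) g=1 f=7, (5,3) g=1 f=9]

expanded=(4,2); open=[(3,2) g=2 f=7, (4,1) g=2 f=7, (4,3) g=2 f=9, (5,1) g=1 f=7, (5,3) g=1 f=9]; closed=[(4,2), (5,2)]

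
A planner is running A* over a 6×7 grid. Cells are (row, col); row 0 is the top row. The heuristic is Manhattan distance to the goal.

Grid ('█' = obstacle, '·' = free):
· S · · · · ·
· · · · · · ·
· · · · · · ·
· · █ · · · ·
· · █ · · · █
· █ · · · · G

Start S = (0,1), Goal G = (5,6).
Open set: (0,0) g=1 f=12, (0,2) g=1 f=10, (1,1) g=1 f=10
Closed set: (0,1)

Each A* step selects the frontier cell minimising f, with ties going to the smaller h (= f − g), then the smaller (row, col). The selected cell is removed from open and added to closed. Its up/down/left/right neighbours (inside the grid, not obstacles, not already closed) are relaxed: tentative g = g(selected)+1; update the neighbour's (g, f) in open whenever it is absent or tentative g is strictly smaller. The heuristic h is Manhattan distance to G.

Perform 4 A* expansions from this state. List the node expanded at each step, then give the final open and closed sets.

step 1: expand (0,2) (f=10, h=9) → closed; open now [(0,0) g=1 f=12, (0,3) g=2 f=10, (1,1) g=1 f=10, (1,2) g=2 f=10]
step 2: expand (0,3) (f=10, h=8) → closed; open now [(0,0) g=1 f=12, (0,4) g=3 f=10, (1,1) g=1 f=10, (1,2) g=2 f=10, (1,3) g=3 f=10]
step 3: expand (0,4) (f=10, h=7) → closed; open now [(0,0) g=1 f=12, (0,5) g=4 f=10, (1,1) g=1 f=10, (1,2) g=2 f=10, (1,3) g=3 f=10, (1,4) g=4 f=10]
step 4: expand (0,5) (f=10, h=6) → closed; open now [(0,0) g=1 f=12, (0,6) g=5 f=10, (1,1) g=1 f=10, (1,2) g=2 f=10, (1,3) g=3 f=10, (1,4) g=4 f=10, (1,5) g=5 f=10]

order=[(0,2) → (0,3) → (0,4) → (0,5)]; open=[(0,0) g=1 f=12, (0,6) g=5 f=10, (1,1) g=1 f=10, (1,2) g=2 f=10, (1,3) g=3 f=10, (1,4) g=4 f=10, (1,5) g=5 f=10]; closed=[(0,1), (0,2), (0,3), (0,4), (0,5)]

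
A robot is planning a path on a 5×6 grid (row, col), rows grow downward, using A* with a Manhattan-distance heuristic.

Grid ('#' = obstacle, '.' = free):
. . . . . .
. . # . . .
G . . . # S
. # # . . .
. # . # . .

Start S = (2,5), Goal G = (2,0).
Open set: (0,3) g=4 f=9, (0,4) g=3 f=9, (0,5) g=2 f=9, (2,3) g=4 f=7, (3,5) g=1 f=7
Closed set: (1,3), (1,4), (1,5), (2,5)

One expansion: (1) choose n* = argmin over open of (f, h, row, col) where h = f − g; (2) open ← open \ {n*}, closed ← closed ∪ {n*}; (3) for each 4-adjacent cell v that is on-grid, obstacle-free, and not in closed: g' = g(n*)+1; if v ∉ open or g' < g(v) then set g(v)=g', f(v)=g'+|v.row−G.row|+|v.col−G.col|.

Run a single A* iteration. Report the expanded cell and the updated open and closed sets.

expanded=(2,3); open=[(0,3) g=4 f=9, (0,4) g=3 f=9, (0,5) g=2 f=9, (2,2) g=5 f=7, (3,3) g=5 f=9, (3,5) g=1 f=7]; closed=[(1,3), (1,4), (1,5), (2,3), (2,5)]

step 1: expand (2,3) (f=7, h=3) → closed; open now [(0,3) g=4 f=9, (0,4) g=3 f=9, (0,5) g=2 f=9, (2,2) g=5 f=7, (3,3) g=5 f=9, (3,5) g=1 f=7]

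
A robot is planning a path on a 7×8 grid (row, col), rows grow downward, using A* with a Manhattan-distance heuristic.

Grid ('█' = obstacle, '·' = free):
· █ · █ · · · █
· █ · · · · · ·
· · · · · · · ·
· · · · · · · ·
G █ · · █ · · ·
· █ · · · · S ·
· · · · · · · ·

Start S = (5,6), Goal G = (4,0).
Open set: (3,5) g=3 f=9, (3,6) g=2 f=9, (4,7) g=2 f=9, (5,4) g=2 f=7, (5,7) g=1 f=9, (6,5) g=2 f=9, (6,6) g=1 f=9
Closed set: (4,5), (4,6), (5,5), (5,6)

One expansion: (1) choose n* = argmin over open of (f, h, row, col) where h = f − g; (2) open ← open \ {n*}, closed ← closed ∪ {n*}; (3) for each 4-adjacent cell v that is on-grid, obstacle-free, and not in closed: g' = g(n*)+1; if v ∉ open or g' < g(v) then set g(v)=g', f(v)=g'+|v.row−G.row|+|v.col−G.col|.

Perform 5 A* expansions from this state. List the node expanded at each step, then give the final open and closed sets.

order=[(5,4) → (5,3) → (4,3) → (4,2) → (5,2)]; open=[(3,2) g=6 f=9, (3,3) g=5 f=9, (3,5) g=3 f=9, (3,6) g=2 f=9, (4,7) g=2 f=9, (5,7) g=1 f=9, (6,2) g=5 f=9, (6,3) g=4 f=9, (6,4) g=3 f=9, (6,5) g=2 f=9, (6,6) g=1 f=9]; closed=[(4,2), (4,3), (4,5), (4,6), (5,2), (5,3), (5,4), (5,5), (5,6)]

step 1: expand (5,4) (f=7, h=5) → closed; open now [(3,5) g=3 f=9, (3,6) g=2 f=9, (4,7) g=2 f=9, (5,3) g=3 f=7, (5,7) g=1 f=9, (6,4) g=3 f=9, (6,5) g=2 f=9, (6,6) g=1 f=9]
step 2: expand (5,3) (f=7, h=4) → closed; open now [(3,5) g=3 f=9, (3,6) g=2 f=9, (4,3) g=4 f=7, (4,7) g=2 f=9, (5,2) g=4 f=7, (5,7) g=1 f=9, (6,3) g=4 f=9, (6,4) g=3 f=9, (6,5) g=2 f=9, (6,6) g=1 f=9]
step 3: expand (4,3) (f=7, h=3) → closed; open now [(3,3) g=5 f=9, (3,5) g=3 f=9, (3,6) g=2 f=9, (4,2) g=5 f=7, (4,7) g=2 f=9, (5,2) g=4 f=7, (5,7) g=1 f=9, (6,3) g=4 f=9, (6,4) g=3 f=9, (6,5) g=2 f=9, (6,6) g=1 f=9]
step 4: expand (4,2) (f=7, h=2) → closed; open now [(3,2) g=6 f=9, (3,3) g=5 f=9, (3,5) g=3 f=9, (3,6) g=2 f=9, (4,7) g=2 f=9, (5,2) g=4 f=7, (5,7) g=1 f=9, (6,3) g=4 f=9, (6,4) g=3 f=9, (6,5) g=2 f=9, (6,6) g=1 f=9]
step 5: expand (5,2) (f=7, h=3) → closed; open now [(3,2) g=6 f=9, (3,3) g=5 f=9, (3,5) g=3 f=9, (3,6) g=2 f=9, (4,7) g=2 f=9, (5,7) g=1 f=9, (6,2) g=5 f=9, (6,3) g=4 f=9, (6,4) g=3 f=9, (6,5) g=2 f=9, (6,6) g=1 f=9]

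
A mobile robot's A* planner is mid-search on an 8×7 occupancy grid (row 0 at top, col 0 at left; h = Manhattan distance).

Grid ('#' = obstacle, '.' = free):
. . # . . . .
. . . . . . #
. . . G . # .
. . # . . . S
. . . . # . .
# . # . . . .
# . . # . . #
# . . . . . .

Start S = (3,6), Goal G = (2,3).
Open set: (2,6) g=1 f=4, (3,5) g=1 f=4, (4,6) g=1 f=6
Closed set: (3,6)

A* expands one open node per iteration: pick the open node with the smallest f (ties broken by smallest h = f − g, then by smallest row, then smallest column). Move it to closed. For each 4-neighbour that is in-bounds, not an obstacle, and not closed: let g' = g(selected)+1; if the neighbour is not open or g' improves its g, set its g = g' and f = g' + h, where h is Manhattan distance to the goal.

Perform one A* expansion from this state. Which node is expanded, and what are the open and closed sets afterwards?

step 1: expand (2,6) (f=4, h=3) → closed; open now [(3,5) g=1 f=4, (4,6) g=1 f=6]

expanded=(2,6); open=[(3,5) g=1 f=4, (4,6) g=1 f=6]; closed=[(2,6), (3,6)]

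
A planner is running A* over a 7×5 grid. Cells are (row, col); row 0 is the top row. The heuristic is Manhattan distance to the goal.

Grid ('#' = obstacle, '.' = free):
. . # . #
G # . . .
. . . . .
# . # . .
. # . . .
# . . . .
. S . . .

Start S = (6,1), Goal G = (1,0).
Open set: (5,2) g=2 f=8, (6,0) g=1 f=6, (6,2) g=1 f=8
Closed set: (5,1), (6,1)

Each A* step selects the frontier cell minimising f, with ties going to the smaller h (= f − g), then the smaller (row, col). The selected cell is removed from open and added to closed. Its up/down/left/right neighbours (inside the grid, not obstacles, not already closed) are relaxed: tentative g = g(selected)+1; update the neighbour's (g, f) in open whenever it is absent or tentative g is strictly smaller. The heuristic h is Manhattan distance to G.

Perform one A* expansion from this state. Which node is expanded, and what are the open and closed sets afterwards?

step 1: expand (6,0) (f=6, h=5) → closed; open now [(5,2) g=2 f=8, (6,2) g=1 f=8]

expanded=(6,0); open=[(5,2) g=2 f=8, (6,2) g=1 f=8]; closed=[(5,1), (6,0), (6,1)]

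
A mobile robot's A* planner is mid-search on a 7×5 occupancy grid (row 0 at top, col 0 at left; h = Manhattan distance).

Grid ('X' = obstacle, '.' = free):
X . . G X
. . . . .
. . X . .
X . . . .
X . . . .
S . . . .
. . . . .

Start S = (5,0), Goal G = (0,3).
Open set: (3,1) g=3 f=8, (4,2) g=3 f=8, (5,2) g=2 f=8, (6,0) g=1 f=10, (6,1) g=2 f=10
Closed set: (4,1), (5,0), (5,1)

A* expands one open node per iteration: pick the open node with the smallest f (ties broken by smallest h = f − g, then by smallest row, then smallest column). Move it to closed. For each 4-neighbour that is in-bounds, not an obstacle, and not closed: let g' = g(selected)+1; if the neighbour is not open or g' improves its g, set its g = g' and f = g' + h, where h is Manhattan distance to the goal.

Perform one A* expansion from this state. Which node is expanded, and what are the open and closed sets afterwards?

step 1: expand (3,1) (f=8, h=5) → closed; open now [(2,1) g=4 f=8, (3,2) g=4 f=8, (4,2) g=3 f=8, (5,2) g=2 f=8, (6,0) g=1 f=10, (6,1) g=2 f=10]

expanded=(3,1); open=[(2,1) g=4 f=8, (3,2) g=4 f=8, (4,2) g=3 f=8, (5,2) g=2 f=8, (6,0) g=1 f=10, (6,1) g=2 f=10]; closed=[(3,1), (4,1), (5,0), (5,1)]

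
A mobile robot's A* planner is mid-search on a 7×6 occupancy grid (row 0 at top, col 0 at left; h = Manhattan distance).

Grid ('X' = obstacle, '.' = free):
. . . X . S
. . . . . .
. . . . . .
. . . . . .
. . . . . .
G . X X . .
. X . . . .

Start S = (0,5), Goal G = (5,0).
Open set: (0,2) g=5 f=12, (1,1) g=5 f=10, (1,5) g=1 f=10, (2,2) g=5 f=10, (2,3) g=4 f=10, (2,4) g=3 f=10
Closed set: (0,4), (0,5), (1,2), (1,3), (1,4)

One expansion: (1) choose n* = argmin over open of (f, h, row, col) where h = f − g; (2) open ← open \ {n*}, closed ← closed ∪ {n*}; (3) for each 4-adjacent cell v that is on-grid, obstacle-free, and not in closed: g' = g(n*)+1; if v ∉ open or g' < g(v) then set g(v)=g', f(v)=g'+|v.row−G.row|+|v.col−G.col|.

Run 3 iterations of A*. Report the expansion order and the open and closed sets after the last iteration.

step 1: expand (1,1) (f=10, h=5) → closed; open now [(0,1) g=6 f=12, (0,2) g=5 f=12, (1,0) g=6 f=10, (1,5) g=1 f=10, (2,1) g=6 f=10, (2,2) g=5 f=10, (2,3) g=4 f=10, (2,4) g=3 f=10]
step 2: expand (1,0) (f=10, h=4) → closed; open now [(0,0) g=7 f=12, (0,1) g=6 f=12, (0,2) g=5 f=12, (1,5) g=1 f=10, (2,0) g=7 f=10, (2,1) g=6 f=10, (2,2) g=5 f=10, (2,3) g=4 f=10, (2,4) g=3 f=10]
step 3: expand (2,0) (f=10, h=3) → closed; open now [(0,0) g=7 f=12, (0,1) g=6 f=12, (0,2) g=5 f=12, (1,5) g=1 f=10, (2,1) g=6 f=10, (2,2) g=5 f=10, (2,3) g=4 f=10, (2,4) g=3 f=10, (3,0) g=8 f=10]

order=[(1,1) → (1,0) → (2,0)]; open=[(0,0) g=7 f=12, (0,1) g=6 f=12, (0,2) g=5 f=12, (1,5) g=1 f=10, (2,1) g=6 f=10, (2,2) g=5 f=10, (2,3) g=4 f=10, (2,4) g=3 f=10, (3,0) g=8 f=10]; closed=[(0,4), (0,5), (1,0), (1,1), (1,2), (1,3), (1,4), (2,0)]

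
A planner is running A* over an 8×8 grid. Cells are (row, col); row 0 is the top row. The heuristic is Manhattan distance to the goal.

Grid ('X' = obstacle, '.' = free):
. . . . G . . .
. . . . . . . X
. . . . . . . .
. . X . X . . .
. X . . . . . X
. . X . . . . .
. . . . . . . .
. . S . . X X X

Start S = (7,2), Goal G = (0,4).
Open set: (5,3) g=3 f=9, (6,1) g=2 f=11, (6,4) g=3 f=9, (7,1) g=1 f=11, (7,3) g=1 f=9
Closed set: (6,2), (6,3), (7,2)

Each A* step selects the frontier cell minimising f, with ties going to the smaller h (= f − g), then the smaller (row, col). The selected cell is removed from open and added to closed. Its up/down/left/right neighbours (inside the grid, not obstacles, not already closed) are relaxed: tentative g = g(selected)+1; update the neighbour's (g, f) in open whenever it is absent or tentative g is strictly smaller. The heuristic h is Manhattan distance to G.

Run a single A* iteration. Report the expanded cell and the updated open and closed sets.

step 1: expand (5,3) (f=9, h=6) → closed; open now [(4,3) g=4 f=9, (5,4) g=4 f=9, (6,1) g=2 f=11, (6,4) g=3 f=9, (7,1) g=1 f=11, (7,3) g=1 f=9]

expanded=(5,3); open=[(4,3) g=4 f=9, (5,4) g=4 f=9, (6,1) g=2 f=11, (6,4) g=3 f=9, (7,1) g=1 f=11, (7,3) g=1 f=9]; closed=[(5,3), (6,2), (6,3), (7,2)]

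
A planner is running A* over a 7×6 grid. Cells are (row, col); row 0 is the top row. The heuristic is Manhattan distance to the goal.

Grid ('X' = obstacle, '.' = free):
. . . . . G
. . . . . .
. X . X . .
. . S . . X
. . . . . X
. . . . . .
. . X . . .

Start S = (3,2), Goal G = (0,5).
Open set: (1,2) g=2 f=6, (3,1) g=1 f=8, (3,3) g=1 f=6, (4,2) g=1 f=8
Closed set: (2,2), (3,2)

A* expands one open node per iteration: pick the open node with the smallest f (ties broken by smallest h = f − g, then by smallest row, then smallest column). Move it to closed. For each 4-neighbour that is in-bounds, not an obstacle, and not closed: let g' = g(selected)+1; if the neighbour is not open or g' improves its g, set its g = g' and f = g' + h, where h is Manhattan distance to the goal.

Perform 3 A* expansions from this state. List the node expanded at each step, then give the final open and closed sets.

step 1: expand (1,2) (f=6, h=4) → closed; open now [(0,2) g=3 f=6, (1,1) g=3 f=8, (1,3) g=3 f=6, (3,1) g=1 f=8, (3,3) g=1 f=6, (4,2) g=1 f=8]
step 2: expand (0,2) (f=6, h=3) → closed; open now [(0,1) g=4 f=8, (0,3) g=4 f=6, (1,1) g=3 f=8, (1,3) g=3 f=6, (3,1) g=1 f=8, (3,3) g=1 f=6, (4,2) g=1 f=8]
step 3: expand (0,3) (f=6, h=2) → closed; open now [(0,1) g=4 f=8, (0,4) g=5 f=6, (1,1) g=3 f=8, (1,3) g=3 f=6, (3,1) g=1 f=8, (3,3) g=1 f=6, (4,2) g=1 f=8]

order=[(1,2) → (0,2) → (0,3)]; open=[(0,1) g=4 f=8, (0,4) g=5 f=6, (1,1) g=3 f=8, (1,3) g=3 f=6, (3,1) g=1 f=8, (3,3) g=1 f=6, (4,2) g=1 f=8]; closed=[(0,2), (0,3), (1,2), (2,2), (3,2)]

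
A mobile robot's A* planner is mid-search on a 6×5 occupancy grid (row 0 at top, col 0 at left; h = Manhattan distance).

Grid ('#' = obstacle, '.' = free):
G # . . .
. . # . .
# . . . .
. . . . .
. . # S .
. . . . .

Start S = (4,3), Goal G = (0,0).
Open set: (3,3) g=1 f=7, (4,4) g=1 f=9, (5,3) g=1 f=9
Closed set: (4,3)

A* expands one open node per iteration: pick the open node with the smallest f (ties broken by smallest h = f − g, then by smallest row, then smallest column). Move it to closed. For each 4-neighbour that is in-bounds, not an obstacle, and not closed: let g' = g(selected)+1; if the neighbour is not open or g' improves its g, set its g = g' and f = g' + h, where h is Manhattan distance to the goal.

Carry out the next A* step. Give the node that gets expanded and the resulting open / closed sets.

step 1: expand (3,3) (f=7, h=6) → closed; open now [(2,3) g=2 f=7, (3,2) g=2 f=7, (3,4) g=2 f=9, (4,4) g=1 f=9, (5,3) g=1 f=9]

expanded=(3,3); open=[(2,3) g=2 f=7, (3,2) g=2 f=7, (3,4) g=2 f=9, (4,4) g=1 f=9, (5,3) g=1 f=9]; closed=[(3,3), (4,3)]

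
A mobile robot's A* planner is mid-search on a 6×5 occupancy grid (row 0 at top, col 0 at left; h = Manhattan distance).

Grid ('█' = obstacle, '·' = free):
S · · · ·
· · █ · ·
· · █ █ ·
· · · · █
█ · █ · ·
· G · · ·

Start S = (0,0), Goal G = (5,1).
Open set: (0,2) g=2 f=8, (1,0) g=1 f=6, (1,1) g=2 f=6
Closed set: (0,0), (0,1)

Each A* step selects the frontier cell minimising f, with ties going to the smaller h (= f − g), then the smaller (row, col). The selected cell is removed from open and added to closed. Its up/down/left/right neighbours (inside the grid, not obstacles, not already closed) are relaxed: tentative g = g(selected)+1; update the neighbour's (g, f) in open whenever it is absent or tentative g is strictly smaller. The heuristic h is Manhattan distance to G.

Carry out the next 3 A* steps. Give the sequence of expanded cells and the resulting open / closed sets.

order=[(1,1) → (2,1) → (3,1)]; open=[(0,2) g=2 f=8, (1,0) g=1 f=6, (2,0) g=4 f=8, (3,0) g=5 f=8, (3,2) g=5 f=8, (4,1) g=5 f=6]; closed=[(0,0), (0,1), (1,1), (2,1), (3,1)]

step 1: expand (1,1) (f=6, h=4) → closed; open now [(0,2) g=2 f=8, (1,0) g=1 f=6, (2,1) g=3 f=6]
step 2: expand (2,1) (f=6, h=3) → closed; open now [(0,2) g=2 f=8, (1,0) g=1 f=6, (2,0) g=4 f=8, (3,1) g=4 f=6]
step 3: expand (3,1) (f=6, h=2) → closed; open now [(0,2) g=2 f=8, (1,0) g=1 f=6, (2,0) g=4 f=8, (3,0) g=5 f=8, (3,2) g=5 f=8, (4,1) g=5 f=6]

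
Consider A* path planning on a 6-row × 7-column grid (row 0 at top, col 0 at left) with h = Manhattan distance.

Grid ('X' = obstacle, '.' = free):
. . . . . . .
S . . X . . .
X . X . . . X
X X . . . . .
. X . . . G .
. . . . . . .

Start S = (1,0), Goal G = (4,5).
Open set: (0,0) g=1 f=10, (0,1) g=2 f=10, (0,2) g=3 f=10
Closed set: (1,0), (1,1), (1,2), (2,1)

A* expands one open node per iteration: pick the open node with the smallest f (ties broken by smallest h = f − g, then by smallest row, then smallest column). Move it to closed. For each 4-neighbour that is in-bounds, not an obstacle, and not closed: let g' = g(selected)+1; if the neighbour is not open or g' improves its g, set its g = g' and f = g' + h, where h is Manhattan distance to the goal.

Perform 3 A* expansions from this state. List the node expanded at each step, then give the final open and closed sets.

order=[(0,2) → (0,3) → (0,4)]; open=[(0,0) g=1 f=10, (0,1) g=2 f=10, (0,5) g=6 f=10, (1,4) g=6 f=10]; closed=[(0,2), (0,3), (0,4), (1,0), (1,1), (1,2), (2,1)]

step 1: expand (0,2) (f=10, h=7) → closed; open now [(0,0) g=1 f=10, (0,1) g=2 f=10, (0,3) g=4 f=10]
step 2: expand (0,3) (f=10, h=6) → closed; open now [(0,0) g=1 f=10, (0,1) g=2 f=10, (0,4) g=5 f=10]
step 3: expand (0,4) (f=10, h=5) → closed; open now [(0,0) g=1 f=10, (0,1) g=2 f=10, (0,5) g=6 f=10, (1,4) g=6 f=10]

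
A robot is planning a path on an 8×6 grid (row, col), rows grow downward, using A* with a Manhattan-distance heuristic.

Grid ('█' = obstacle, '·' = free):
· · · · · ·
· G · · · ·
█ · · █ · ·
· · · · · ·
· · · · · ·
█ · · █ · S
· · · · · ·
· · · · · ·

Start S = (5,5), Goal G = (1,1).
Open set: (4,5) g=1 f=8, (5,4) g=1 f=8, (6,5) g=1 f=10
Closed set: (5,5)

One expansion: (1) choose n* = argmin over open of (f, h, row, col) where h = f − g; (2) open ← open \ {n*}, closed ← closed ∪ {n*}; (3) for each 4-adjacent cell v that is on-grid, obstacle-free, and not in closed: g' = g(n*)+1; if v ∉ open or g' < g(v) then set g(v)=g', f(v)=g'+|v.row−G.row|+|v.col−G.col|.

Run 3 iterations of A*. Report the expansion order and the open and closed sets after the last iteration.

step 1: expand (4,5) (f=8, h=7) → closed; open now [(3,5) g=2 f=8, (4,4) g=2 f=8, (5,4) g=1 f=8, (6,5) g=1 f=10]
step 2: expand (3,5) (f=8, h=6) → closed; open now [(2,5) g=3 f=8, (3,4) g=3 f=8, (4,4) g=2 f=8, (5,4) g=1 f=8, (6,5) g=1 f=10]
step 3: expand (2,5) (f=8, h=5) → closed; open now [(1,5) g=4 f=8, (2,4) g=4 f=8, (3,4) g=3 f=8, (4,4) g=2 f=8, (5,4) g=1 f=8, (6,5) g=1 f=10]

order=[(4,5) → (3,5) → (2,5)]; open=[(1,5) g=4 f=8, (2,4) g=4 f=8, (3,4) g=3 f=8, (4,4) g=2 f=8, (5,4) g=1 f=8, (6,5) g=1 f=10]; closed=[(2,5), (3,5), (4,5), (5,5)]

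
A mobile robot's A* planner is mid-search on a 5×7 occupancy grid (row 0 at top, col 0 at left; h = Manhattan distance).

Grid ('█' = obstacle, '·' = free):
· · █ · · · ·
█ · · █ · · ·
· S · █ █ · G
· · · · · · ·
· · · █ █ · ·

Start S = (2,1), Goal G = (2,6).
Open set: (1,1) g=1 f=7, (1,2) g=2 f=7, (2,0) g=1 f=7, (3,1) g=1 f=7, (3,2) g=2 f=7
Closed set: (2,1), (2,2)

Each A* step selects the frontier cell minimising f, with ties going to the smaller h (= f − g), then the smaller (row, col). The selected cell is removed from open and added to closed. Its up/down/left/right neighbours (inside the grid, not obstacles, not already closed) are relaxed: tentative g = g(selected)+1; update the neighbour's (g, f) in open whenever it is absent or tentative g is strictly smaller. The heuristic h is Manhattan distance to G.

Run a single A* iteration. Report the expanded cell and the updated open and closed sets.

step 1: expand (1,2) (f=7, h=5) → closed; open now [(1,1) g=1 f=7, (2,0) g=1 f=7, (3,1) g=1 f=7, (3,2) g=2 f=7]

expanded=(1,2); open=[(1,1) g=1 f=7, (2,0) g=1 f=7, (3,1) g=1 f=7, (3,2) g=2 f=7]; closed=[(1,2), (2,1), (2,2)]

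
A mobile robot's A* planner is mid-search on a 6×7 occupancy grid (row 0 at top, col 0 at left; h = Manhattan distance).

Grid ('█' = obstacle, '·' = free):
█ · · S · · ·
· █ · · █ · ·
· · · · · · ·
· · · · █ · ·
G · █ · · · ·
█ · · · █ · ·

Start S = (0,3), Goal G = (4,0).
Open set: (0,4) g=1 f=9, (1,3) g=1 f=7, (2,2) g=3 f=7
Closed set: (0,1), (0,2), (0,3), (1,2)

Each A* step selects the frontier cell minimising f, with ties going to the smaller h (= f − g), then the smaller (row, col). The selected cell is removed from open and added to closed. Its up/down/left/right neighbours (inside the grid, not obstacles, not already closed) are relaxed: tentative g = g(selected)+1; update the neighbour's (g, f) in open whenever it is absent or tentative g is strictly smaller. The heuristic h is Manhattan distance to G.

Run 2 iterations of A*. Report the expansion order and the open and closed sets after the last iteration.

step 1: expand (2,2) (f=7, h=4) → closed; open now [(0,4) g=1 f=9, (1,3) g=1 f=7, (2,1) g=4 f=7, (2,3) g=4 f=9, (3,2) g=4 f=7]
step 2: expand (2,1) (f=7, h=3) → closed; open now [(0,4) g=1 f=9, (1,3) g=1 f=7, (2,0) g=5 f=7, (2,3) g=4 f=9, (3,1) g=5 f=7, (3,2) g=4 f=7]

order=[(2,2) → (2,1)]; open=[(0,4) g=1 f=9, (1,3) g=1 f=7, (2,0) g=5 f=7, (2,3) g=4 f=9, (3,1) g=5 f=7, (3,2) g=4 f=7]; closed=[(0,1), (0,2), (0,3), (1,2), (2,1), (2,2)]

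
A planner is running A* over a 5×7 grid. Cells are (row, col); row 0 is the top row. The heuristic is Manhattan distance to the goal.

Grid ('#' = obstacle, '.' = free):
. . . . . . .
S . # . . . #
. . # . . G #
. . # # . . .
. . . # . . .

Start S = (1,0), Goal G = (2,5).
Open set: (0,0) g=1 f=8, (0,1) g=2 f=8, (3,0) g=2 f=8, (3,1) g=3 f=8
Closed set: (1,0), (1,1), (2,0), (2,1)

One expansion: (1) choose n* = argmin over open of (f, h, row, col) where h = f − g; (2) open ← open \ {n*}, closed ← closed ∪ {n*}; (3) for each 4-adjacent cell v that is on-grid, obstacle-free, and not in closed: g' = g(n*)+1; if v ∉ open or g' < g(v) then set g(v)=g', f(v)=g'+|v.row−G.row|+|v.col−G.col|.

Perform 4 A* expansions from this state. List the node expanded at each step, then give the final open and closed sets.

order=[(3,1) → (0,1) → (0,2) → (0,3)]; open=[(0,0) g=1 f=8, (0,4) g=5 f=8, (1,3) g=5 f=8, (3,0) g=2 f=8, (4,1) g=4 f=10]; closed=[(0,1), (0,2), (0,3), (1,0), (1,1), (2,0), (2,1), (3,1)]

step 1: expand (3,1) (f=8, h=5) → closed; open now [(0,0) g=1 f=8, (0,1) g=2 f=8, (3,0) g=2 f=8, (4,1) g=4 f=10]
step 2: expand (0,1) (f=8, h=6) → closed; open now [(0,0) g=1 f=8, (0,2) g=3 f=8, (3,0) g=2 f=8, (4,1) g=4 f=10]
step 3: expand (0,2) (f=8, h=5) → closed; open now [(0,0) g=1 f=8, (0,3) g=4 f=8, (3,0) g=2 f=8, (4,1) g=4 f=10]
step 4: expand (0,3) (f=8, h=4) → closed; open now [(0,0) g=1 f=8, (0,4) g=5 f=8, (1,3) g=5 f=8, (3,0) g=2 f=8, (4,1) g=4 f=10]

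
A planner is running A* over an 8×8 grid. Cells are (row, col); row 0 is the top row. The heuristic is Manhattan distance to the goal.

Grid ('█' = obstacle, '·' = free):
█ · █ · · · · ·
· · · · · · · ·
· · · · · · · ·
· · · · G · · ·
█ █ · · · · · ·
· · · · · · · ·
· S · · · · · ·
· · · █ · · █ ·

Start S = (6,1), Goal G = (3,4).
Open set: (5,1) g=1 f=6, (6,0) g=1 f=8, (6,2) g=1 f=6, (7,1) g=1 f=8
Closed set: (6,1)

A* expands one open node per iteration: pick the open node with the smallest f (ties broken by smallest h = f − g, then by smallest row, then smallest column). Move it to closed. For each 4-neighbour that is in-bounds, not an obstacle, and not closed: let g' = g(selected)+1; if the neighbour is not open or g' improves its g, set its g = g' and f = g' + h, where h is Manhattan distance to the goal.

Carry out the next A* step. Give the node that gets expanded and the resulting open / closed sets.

step 1: expand (5,1) (f=6, h=5) → closed; open now [(5,0) g=2 f=8, (5,2) g=2 f=6, (6,0) g=1 f=8, (6,2) g=1 f=6, (7,1) g=1 f=8]

expanded=(5,1); open=[(5,0) g=2 f=8, (5,2) g=2 f=6, (6,0) g=1 f=8, (6,2) g=1 f=6, (7,1) g=1 f=8]; closed=[(5,1), (6,1)]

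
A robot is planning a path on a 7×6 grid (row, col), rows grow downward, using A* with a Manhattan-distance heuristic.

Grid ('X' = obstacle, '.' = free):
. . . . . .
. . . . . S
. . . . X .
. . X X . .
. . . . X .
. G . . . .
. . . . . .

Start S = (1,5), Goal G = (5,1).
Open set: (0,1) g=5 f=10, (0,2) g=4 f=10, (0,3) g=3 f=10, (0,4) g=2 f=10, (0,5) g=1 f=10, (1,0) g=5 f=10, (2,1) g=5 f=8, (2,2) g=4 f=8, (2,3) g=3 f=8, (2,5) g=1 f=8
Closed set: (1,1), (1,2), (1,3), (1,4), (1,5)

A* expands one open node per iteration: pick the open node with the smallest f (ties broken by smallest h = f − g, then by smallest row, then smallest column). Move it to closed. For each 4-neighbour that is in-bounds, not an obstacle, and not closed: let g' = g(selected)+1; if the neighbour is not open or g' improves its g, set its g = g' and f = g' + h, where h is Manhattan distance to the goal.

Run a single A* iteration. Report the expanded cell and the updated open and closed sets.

step 1: expand (2,1) (f=8, h=3) → closed; open now [(0,1) g=5 f=10, (0,2) g=4 f=10, (0,3) g=3 f=10, (0,4) g=2 f=10, (0,5) g=1 f=10, (1,0) g=5 f=10, (2,0) g=6 f=10, (2,2) g=4 f=8, (2,3) g=3 f=8, (2,5) g=1 f=8, (3,1) g=6 f=8]

expanded=(2,1); open=[(0,1) g=5 f=10, (0,2) g=4 f=10, (0,3) g=3 f=10, (0,4) g=2 f=10, (0,5) g=1 f=10, (1,0) g=5 f=10, (2,0) g=6 f=10, (2,2) g=4 f=8, (2,3) g=3 f=8, (2,5) g=1 f=8, (3,1) g=6 f=8]; closed=[(1,1), (1,2), (1,3), (1,4), (1,5), (2,1)]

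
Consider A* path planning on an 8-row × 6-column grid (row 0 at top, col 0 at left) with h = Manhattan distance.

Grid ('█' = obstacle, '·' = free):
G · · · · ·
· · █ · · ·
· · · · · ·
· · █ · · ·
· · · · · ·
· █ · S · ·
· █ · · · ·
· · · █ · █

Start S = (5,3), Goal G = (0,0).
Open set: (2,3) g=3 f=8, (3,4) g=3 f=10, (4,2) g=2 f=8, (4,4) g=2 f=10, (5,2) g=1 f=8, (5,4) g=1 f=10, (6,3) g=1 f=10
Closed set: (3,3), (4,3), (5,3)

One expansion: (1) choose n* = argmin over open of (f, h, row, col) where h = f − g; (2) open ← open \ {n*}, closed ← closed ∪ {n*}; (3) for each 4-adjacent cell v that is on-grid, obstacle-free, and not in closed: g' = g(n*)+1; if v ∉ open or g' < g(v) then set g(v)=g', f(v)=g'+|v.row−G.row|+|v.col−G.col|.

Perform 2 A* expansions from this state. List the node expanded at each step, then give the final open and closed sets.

step 1: expand (2,3) (f=8, h=5) → closed; open now [(1,3) g=4 f=8, (2,2) g=4 f=8, (2,4) g=4 f=10, (3,4) g=3 f=10, (4,2) g=2 f=8, (4,4) g=2 f=10, (5,2) g=1 f=8, (5,4) g=1 f=10, (6,3) g=1 f=10]
step 2: expand (1,3) (f=8, h=4) → closed; open now [(0,3) g=5 f=8, (1,4) g=5 f=10, (2,2) g=4 f=8, (2,4) g=4 f=10, (3,4) g=3 f=10, (4,2) g=2 f=8, (4,4) g=2 f=10, (5,2) g=1 f=8, (5,4) g=1 f=10, (6,3) g=1 f=10]

order=[(2,3) → (1,3)]; open=[(0,3) g=5 f=8, (1,4) g=5 f=10, (2,2) g=4 f=8, (2,4) g=4 f=10, (3,4) g=3 f=10, (4,2) g=2 f=8, (4,4) g=2 f=10, (5,2) g=1 f=8, (5,4) g=1 f=10, (6,3) g=1 f=10]; closed=[(1,3), (2,3), (3,3), (4,3), (5,3)]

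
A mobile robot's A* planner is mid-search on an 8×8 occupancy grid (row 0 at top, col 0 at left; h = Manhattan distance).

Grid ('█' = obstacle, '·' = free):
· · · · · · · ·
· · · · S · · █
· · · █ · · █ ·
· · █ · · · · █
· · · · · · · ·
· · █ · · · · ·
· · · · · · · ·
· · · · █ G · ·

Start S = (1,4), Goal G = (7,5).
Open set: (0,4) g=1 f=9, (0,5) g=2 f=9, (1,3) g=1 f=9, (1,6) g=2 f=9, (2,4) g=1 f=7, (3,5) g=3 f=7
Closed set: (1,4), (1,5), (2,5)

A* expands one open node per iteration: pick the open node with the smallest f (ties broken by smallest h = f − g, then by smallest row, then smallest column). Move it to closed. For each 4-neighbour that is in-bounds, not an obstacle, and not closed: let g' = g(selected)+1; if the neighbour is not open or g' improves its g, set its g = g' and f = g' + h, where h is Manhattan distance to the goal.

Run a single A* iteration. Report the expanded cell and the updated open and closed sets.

step 1: expand (3,5) (f=7, h=4) → closed; open now [(0,4) g=1 f=9, (0,5) g=2 f=9, (1,3) g=1 f=9, (1,6) g=2 f=9, (2,4) g=1 f=7, (3,4) g=4 f=9, (3,6) g=4 f=9, (4,5) g=4 f=7]

expanded=(3,5); open=[(0,4) g=1 f=9, (0,5) g=2 f=9, (1,3) g=1 f=9, (1,6) g=2 f=9, (2,4) g=1 f=7, (3,4) g=4 f=9, (3,6) g=4 f=9, (4,5) g=4 f=7]; closed=[(1,4), (1,5), (2,5), (3,5)]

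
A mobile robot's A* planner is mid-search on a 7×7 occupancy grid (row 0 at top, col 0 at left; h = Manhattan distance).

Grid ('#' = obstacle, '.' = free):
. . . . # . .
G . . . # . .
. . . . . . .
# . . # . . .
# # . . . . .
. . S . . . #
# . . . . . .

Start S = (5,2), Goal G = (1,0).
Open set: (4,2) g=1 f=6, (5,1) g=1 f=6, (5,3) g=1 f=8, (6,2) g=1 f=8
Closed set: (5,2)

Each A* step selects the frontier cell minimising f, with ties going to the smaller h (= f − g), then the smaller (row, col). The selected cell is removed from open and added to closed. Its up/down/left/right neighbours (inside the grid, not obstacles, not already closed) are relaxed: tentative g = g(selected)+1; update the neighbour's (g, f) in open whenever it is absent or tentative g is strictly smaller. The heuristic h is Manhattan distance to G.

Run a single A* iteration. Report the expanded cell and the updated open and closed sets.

step 1: expand (4,2) (f=6, h=5) → closed; open now [(3,2) g=2 f=6, (4,3) g=2 f=8, (5,1) g=1 f=6, (5,3) g=1 f=8, (6,2) g=1 f=8]

expanded=(4,2); open=[(3,2) g=2 f=6, (4,3) g=2 f=8, (5,1) g=1 f=6, (5,3) g=1 f=8, (6,2) g=1 f=8]; closed=[(4,2), (5,2)]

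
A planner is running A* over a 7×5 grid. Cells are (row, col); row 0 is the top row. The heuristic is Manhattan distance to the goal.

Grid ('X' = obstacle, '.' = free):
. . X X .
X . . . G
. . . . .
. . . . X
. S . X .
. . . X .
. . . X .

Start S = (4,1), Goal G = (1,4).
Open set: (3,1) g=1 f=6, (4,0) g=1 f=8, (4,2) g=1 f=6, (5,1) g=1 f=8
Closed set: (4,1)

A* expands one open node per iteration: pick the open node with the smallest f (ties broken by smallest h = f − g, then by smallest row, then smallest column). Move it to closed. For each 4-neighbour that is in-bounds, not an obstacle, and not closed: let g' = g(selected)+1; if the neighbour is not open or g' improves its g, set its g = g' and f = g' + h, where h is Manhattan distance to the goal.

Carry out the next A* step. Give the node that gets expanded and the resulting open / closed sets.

step 1: expand (3,1) (f=6, h=5) → closed; open now [(2,1) g=2 f=6, (3,0) g=2 f=8, (3,2) g=2 f=6, (4,0) g=1 f=8, (4,2) g=1 f=6, (5,1) g=1 f=8]

expanded=(3,1); open=[(2,1) g=2 f=6, (3,0) g=2 f=8, (3,2) g=2 f=6, (4,0) g=1 f=8, (4,2) g=1 f=6, (5,1) g=1 f=8]; closed=[(3,1), (4,1)]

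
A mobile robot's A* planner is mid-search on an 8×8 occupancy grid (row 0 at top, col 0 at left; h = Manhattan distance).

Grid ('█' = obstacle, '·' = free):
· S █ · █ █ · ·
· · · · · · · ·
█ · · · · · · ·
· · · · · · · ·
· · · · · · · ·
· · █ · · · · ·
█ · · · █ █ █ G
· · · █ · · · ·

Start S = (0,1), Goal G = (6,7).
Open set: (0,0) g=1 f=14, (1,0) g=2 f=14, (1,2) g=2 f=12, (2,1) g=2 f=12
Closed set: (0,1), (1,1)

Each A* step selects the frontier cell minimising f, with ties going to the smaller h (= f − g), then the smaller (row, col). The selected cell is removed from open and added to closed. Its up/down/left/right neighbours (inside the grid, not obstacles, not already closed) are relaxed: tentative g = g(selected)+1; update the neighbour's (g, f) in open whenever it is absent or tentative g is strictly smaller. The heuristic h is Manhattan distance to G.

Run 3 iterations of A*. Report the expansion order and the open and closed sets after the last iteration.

step 1: expand (1,2) (f=12, h=10) → closed; open now [(0,0) g=1 f=14, (1,0) g=2 f=14, (1,3) g=3 f=12, (2,1) g=2 f=12, (2,2) g=3 f=12]
step 2: expand (1,3) (f=12, h=9) → closed; open now [(0,0) g=1 f=14, (0,3) g=4 f=14, (1,0) g=2 f=14, (1,4) g=4 f=12, (2,1) g=2 f=12, (2,2) g=3 f=12, (2,3) g=4 f=12]
step 3: expand (1,4) (f=12, h=8) → closed; open now [(0,0) g=1 f=14, (0,3) g=4 f=14, (1,0) g=2 f=14, (1,5) g=5 f=12, (2,1) g=2 f=12, (2,2) g=3 f=12, (2,3) g=4 f=12, (2,4) g=5 f=12]

order=[(1,2) → (1,3) → (1,4)]; open=[(0,0) g=1 f=14, (0,3) g=4 f=14, (1,0) g=2 f=14, (1,5) g=5 f=12, (2,1) g=2 f=12, (2,2) g=3 f=12, (2,3) g=4 f=12, (2,4) g=5 f=12]; closed=[(0,1), (1,1), (1,2), (1,3), (1,4)]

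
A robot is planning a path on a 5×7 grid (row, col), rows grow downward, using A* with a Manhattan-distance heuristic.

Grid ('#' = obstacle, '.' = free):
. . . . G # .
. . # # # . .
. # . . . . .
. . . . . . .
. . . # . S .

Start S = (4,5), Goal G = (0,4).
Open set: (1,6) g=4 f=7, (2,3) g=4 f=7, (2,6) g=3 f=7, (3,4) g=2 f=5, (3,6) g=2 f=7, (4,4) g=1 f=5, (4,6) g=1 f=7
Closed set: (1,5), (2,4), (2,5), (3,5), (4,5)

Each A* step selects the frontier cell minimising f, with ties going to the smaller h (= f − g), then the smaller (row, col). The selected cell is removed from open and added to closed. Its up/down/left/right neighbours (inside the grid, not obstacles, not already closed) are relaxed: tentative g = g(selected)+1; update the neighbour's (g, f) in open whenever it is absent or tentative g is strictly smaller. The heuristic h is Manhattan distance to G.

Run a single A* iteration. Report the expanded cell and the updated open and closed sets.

expanded=(3,4); open=[(1,6) g=4 f=7, (2,3) g=4 f=7, (2,6) g=3 f=7, (3,3) g=3 f=7, (3,6) g=2 f=7, (4,4) g=1 f=5, (4,6) g=1 f=7]; closed=[(1,5), (2,4), (2,5), (3,4), (3,5), (4,5)]

step 1: expand (3,4) (f=5, h=3) → closed; open now [(1,6) g=4 f=7, (2,3) g=4 f=7, (2,6) g=3 f=7, (3,3) g=3 f=7, (3,6) g=2 f=7, (4,4) g=1 f=5, (4,6) g=1 f=7]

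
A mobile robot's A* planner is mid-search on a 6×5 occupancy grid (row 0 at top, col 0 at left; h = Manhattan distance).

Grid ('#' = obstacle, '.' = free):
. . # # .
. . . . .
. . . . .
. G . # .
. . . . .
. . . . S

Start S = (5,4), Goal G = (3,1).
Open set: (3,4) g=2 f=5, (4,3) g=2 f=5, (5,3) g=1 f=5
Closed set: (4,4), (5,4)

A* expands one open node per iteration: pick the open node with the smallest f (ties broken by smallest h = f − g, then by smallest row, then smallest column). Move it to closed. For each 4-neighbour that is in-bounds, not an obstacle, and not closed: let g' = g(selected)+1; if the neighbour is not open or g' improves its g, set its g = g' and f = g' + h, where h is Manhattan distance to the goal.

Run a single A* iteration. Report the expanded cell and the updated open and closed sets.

step 1: expand (3,4) (f=5, h=3) → closed; open now [(2,4) g=3 f=7, (4,3) g=2 f=5, (5,3) g=1 f=5]

expanded=(3,4); open=[(2,4) g=3 f=7, (4,3) g=2 f=5, (5,3) g=1 f=5]; closed=[(3,4), (4,4), (5,4)]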